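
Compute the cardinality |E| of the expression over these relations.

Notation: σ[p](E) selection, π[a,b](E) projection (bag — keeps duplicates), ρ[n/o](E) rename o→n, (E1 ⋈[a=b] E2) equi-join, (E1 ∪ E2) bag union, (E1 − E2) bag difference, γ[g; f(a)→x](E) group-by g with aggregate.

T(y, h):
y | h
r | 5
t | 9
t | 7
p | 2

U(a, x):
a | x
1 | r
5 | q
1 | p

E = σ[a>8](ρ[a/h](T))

Row counts bottom-up:
  T → 4
  ρ[a/h](T) → 4
  σ[a>8](ρ[a/h](T)) → 1

|E| = 1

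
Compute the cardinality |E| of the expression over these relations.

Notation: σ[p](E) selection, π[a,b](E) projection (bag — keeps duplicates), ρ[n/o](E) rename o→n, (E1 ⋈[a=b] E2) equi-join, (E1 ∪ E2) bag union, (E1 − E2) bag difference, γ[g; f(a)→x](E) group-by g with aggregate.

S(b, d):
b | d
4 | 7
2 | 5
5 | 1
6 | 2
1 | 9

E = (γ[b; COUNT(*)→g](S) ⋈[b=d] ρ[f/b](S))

Stepwise |·|:
  S → 5
  γ[b; COUNT(*)→g](S) → 5
  S → 5
  ρ[f/b](S) → 5
  (γ[b; COUNT(*)→g](S) ⋈[b=d] ρ[f/b](S)) → 3

|E| = 3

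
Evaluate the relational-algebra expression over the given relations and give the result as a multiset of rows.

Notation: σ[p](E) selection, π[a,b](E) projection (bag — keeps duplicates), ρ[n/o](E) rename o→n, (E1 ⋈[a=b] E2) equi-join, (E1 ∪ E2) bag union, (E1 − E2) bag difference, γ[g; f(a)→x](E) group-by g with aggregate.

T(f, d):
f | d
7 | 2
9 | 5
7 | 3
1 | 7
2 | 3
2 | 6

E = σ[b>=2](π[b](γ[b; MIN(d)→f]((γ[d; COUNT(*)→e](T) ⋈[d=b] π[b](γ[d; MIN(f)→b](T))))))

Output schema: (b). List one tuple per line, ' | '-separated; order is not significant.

Subexpression sizes:
  T → 6
  γ[d; COUNT(*)→e](T) → 5
  T → 6
  γ[d; MIN(f)→b](T) → 5
  π[b](γ[d; MIN(f)→b](T)) → 5
  (γ[d; COUNT(*)→e](T) ⋈[d=b] π[b](γ[d; MIN(f)→b](T))) → 3
  γ[b; MIN(d)→f]((γ[d; COUNT(*)→e](T) ⋈[d=b] π[b](γ[d; MIN(f)→b](T)))) → 2
  π[b](γ[b; MIN(d)→f]((γ[d; COUNT(*)→e](T) ⋈[d=b] π[b](γ[d; MIN(f)→b](T))))) → 2
  σ[b>=2](π[b](γ[b; MIN(d)→f]((γ[d; COUNT(*)→e](T) ⋈[d=b] π[b](γ[d; MIN(f)→b](T)))))) → 2

== RESULT ==
b
2
7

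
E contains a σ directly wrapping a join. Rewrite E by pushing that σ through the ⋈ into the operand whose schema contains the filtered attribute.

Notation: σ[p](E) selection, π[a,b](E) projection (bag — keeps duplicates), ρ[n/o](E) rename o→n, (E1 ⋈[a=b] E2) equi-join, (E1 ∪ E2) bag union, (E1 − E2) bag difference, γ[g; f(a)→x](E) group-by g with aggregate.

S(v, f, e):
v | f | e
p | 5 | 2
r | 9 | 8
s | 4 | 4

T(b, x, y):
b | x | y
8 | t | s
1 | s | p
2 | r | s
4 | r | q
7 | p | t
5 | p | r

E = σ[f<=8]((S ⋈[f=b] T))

σ filters on f, owned by the left side.
E' = (σ[f<=8](S) ⋈[f=b] T)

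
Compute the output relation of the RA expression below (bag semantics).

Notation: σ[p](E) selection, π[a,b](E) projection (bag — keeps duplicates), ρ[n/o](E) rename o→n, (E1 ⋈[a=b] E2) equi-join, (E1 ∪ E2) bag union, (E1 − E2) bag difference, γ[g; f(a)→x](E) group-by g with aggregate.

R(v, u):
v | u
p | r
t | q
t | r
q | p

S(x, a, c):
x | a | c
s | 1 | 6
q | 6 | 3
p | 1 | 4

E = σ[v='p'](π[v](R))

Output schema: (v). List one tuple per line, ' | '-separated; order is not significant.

Stepwise |·|:
  R → 4
  π[v](R) → 4
  σ[v='p'](π[v](R)) → 1

== RESULT ==
v
p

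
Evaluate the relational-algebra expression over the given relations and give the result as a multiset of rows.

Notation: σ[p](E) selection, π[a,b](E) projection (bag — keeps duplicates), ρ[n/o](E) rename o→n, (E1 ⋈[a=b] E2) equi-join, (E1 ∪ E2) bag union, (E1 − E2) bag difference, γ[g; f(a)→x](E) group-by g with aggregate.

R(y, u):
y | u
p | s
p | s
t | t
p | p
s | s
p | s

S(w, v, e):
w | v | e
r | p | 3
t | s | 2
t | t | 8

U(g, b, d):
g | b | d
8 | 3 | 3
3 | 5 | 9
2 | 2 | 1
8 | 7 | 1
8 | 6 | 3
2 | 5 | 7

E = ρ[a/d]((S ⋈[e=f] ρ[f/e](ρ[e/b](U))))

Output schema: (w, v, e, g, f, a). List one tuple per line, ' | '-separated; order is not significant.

Row counts bottom-up:
  S → 3
  U → 6
  ρ[e/b](U) → 6
  ρ[f/e](ρ[e/b](U)) → 6
  (S ⋈[e=f] ρ[f/e](ρ[e/b](U))) → 2
  ρ[a/d]((S ⋈[e=f] ρ[f/e](ρ[e/b](U)))) → 2

== RESULT ==
w | v | e | g | f | a
r | p | 3 | 8 | 3 | 3
t | s | 2 | 2 | 2 | 1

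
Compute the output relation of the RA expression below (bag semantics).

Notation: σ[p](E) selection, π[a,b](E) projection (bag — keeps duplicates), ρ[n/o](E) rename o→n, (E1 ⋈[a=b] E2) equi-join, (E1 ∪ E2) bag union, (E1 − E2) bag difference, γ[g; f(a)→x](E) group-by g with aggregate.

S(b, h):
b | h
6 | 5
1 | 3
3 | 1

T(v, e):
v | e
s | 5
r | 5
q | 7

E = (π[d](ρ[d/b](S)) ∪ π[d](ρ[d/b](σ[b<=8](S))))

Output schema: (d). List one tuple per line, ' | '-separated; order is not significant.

Per-node cardinality:
  S → 3
  ρ[d/b](S) → 3
  π[d](ρ[d/b](S)) → 3
  S → 3
  σ[b<=8](S) → 3
  ρ[d/b](σ[b<=8](S)) → 3
  π[d](ρ[d/b](σ[b<=8](S))) → 3
  (π[d](ρ[d/b](S)) ∪ π[d](ρ[d/b](σ[b<=8](S)))) → 6

== RESULT ==
d
1
1
3
3
6
6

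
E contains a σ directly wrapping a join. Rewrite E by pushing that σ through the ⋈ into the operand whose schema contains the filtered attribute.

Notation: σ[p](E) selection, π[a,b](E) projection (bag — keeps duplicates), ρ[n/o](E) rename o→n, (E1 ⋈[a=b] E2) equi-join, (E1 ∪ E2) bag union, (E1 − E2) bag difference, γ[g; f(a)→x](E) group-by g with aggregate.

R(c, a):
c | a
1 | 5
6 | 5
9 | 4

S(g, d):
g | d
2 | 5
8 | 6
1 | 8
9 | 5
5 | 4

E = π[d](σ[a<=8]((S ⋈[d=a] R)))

σ filters on a, owned by the right side.
E' = π[d]((S ⋈[d=a] σ[a<=8](R)))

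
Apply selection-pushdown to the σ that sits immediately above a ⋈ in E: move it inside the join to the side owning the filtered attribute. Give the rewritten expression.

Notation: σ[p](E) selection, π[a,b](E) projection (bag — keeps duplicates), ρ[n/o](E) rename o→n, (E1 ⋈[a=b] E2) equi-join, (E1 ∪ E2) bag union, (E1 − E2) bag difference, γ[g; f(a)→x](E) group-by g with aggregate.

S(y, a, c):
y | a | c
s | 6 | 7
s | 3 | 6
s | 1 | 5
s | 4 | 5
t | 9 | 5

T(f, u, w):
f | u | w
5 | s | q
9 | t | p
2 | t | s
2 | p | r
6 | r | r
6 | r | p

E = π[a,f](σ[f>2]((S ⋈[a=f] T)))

σ filters on f, owned by the right side.
E' = π[a,f]((S ⋈[a=f] σ[f>2](T)))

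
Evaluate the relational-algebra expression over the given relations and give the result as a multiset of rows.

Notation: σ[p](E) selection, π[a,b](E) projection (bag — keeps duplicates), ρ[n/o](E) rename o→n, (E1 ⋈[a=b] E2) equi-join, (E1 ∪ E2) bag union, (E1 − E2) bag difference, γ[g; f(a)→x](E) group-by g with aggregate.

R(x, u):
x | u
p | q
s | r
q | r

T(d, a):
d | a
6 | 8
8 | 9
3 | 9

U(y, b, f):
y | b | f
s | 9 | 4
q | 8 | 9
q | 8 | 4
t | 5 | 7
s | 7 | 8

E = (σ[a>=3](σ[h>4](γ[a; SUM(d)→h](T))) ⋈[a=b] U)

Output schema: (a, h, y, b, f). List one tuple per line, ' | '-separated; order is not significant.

Subexpression sizes:
  T → 3
  γ[a; SUM(d)→h](T) → 2
  σ[h>4](γ[a; SUM(d)→h](T)) → 2
  σ[a>=3](σ[h>4](γ[a; SUM(d)→h](T))) → 2
  U → 5
  (σ[a>=3](σ[h>4](γ[a; SUM(d)→h](T))) ⋈[a=b] U) → 3

== RESULT ==
a | h | y | b | f
8 | 6 | q | 8 | 4
8 | 6 | q | 8 | 9
9 | 11 | s | 9 | 4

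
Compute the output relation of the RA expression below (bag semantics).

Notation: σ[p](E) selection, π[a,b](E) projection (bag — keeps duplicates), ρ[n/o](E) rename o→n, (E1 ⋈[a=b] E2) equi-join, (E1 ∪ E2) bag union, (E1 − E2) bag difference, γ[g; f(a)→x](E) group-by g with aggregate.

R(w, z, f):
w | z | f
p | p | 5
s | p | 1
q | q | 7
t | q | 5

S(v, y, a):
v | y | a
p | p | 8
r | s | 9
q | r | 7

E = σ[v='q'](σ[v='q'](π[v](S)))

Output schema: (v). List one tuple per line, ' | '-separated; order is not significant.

Stepwise |·|:
  S → 3
  π[v](S) → 3
  σ[v='q'](π[v](S)) → 1
  σ[v='q'](σ[v='q'](π[v](S))) → 1

== RESULT ==
v
q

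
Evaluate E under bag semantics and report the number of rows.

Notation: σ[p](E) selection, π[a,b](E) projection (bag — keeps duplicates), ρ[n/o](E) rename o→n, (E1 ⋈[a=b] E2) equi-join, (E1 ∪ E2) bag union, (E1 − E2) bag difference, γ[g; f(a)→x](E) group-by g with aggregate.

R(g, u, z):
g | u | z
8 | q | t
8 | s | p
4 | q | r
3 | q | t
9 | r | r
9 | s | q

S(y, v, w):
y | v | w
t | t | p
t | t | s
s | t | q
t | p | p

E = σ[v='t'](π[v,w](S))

Row counts bottom-up:
  S → 4
  π[v,w](S) → 4
  σ[v='t'](π[v,w](S)) → 3

|E| = 3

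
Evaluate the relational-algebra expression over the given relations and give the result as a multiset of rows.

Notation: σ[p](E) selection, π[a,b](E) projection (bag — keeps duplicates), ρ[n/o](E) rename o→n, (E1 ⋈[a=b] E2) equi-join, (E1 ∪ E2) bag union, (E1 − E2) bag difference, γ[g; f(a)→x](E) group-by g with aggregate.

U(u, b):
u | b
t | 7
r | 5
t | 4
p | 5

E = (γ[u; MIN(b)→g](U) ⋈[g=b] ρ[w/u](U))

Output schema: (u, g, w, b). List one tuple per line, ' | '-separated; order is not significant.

Row counts bottom-up:
  U → 4
  γ[u; MIN(b)→g](U) → 3
  U → 4
  ρ[w/u](U) → 4
  (γ[u; MIN(b)→g](U) ⋈[g=b] ρ[w/u](U)) → 5

== RESULT ==
u | g | w | b
p | 5 | p | 5
p | 5 | r | 5
r | 5 | p | 5
r | 5 | r | 5
t | 4 | t | 4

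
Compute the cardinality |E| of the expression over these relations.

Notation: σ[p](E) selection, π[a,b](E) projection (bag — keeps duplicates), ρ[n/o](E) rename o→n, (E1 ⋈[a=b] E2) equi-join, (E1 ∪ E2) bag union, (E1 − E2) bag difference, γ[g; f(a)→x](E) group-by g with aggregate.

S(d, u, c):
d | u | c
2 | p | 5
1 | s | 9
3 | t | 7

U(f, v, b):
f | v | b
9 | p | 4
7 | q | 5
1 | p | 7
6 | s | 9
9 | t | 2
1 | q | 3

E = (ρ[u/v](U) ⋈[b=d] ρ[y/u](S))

Per-node cardinality:
  U → 6
  ρ[u/v](U) → 6
  S → 3
  ρ[y/u](S) → 3
  (ρ[u/v](U) ⋈[b=d] ρ[y/u](S)) → 2

|E| = 2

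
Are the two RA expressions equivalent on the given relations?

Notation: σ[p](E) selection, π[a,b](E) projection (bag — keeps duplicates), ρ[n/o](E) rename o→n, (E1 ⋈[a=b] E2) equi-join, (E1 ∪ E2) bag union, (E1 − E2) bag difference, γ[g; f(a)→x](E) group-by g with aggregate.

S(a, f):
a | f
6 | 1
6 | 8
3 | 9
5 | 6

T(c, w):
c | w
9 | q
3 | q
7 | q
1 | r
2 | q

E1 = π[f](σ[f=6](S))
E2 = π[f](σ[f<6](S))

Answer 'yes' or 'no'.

E1 row counts bottom-up:
  S → 4
  σ[f=6](S) → 1
  π[f](σ[f=6](S)) → 1
E2 row counts bottom-up:
  S → 4
  σ[f<6](S) → 1
  π[f](σ[f<6](S)) → 1

E1 result:
f
6
E2 result:
f
1
Witness: (6,) appears 1× in E1 but 0× in E2.

no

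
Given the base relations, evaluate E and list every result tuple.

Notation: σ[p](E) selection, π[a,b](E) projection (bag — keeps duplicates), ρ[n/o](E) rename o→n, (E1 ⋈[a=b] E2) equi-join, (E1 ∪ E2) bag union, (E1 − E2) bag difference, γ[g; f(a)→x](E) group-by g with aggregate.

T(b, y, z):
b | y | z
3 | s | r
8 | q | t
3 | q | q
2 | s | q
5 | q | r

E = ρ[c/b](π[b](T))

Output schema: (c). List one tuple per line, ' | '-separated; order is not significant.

Stepwise |·|:
  T → 5
  π[b](T) → 5
  ρ[c/b](π[b](T)) → 5

== RESULT ==
c
2
3
3
5
8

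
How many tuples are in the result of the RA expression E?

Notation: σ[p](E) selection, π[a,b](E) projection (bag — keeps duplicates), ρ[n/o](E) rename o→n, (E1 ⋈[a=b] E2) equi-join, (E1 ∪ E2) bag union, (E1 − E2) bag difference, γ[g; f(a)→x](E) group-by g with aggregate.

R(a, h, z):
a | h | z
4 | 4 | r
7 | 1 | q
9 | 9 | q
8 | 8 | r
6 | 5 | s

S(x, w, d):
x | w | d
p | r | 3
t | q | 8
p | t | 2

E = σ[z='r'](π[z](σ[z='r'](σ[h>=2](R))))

Subexpression sizes:
  R → 5
  σ[h>=2](R) → 4
  σ[z='r'](σ[h>=2](R)) → 2
  π[z](σ[z='r'](σ[h>=2](R))) → 2
  σ[z='r'](π[z](σ[z='r'](σ[h>=2](R)))) → 2

|E| = 2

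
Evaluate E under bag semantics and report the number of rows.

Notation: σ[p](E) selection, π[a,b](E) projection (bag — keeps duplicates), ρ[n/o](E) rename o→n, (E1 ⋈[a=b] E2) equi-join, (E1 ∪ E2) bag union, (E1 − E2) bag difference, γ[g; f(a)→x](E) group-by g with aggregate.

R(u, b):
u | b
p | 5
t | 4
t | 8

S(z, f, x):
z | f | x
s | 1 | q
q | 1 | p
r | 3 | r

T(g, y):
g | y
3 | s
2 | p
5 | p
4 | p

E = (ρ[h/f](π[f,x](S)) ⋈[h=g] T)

Row counts bottom-up:
  S → 3
  π[f,x](S) → 3
  ρ[h/f](π[f,x](S)) → 3
  T → 4
  (ρ[h/f](π[f,x](S)) ⋈[h=g] T) → 1

|E| = 1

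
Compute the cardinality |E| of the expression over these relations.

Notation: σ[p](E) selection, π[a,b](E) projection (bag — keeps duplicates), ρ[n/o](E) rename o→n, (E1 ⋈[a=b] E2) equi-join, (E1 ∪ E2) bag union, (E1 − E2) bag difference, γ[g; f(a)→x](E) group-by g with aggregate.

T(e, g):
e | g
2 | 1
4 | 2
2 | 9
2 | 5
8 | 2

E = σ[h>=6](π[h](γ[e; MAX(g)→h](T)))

Row counts bottom-up:
  T → 5
  γ[e; MAX(g)→h](T) → 3
  π[h](γ[e; MAX(g)→h](T)) → 3
  σ[h>=6](π[h](γ[e; MAX(g)→h](T))) → 1

|E| = 1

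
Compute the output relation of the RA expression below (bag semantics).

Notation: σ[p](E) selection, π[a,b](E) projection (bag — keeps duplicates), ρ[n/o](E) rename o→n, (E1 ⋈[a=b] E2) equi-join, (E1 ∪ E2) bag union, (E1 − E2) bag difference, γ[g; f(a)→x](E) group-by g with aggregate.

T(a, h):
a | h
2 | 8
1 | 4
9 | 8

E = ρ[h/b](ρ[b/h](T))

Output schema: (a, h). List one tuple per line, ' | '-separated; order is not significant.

Subexpression sizes:
  T → 3
  ρ[b/h](T) → 3
  ρ[h/b](ρ[b/h](T)) → 3

== RESULT ==
a | h
1 | 4
2 | 8
9 | 8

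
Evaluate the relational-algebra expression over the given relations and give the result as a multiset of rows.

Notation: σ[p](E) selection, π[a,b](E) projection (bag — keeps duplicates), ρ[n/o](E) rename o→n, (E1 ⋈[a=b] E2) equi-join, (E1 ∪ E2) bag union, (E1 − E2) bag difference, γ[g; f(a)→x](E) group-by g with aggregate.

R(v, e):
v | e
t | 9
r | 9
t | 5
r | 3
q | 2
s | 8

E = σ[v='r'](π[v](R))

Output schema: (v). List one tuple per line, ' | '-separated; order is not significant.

Per-node cardinality:
  R → 6
  π[v](R) → 6
  σ[v='r'](π[v](R)) → 2

== RESULT ==
v
r
r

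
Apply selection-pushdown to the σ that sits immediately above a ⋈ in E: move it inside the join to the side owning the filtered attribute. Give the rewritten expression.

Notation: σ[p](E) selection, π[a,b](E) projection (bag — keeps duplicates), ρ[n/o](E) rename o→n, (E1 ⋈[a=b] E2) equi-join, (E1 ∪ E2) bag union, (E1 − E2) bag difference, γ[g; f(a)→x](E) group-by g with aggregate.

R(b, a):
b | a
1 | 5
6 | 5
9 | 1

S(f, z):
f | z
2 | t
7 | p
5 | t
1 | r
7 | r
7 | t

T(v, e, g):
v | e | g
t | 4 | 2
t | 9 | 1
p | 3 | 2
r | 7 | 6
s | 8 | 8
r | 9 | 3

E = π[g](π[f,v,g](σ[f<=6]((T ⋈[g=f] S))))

σ filters on f, owned by the right side.
E' = π[g](π[f,v,g]((T ⋈[g=f] σ[f<=6](S))))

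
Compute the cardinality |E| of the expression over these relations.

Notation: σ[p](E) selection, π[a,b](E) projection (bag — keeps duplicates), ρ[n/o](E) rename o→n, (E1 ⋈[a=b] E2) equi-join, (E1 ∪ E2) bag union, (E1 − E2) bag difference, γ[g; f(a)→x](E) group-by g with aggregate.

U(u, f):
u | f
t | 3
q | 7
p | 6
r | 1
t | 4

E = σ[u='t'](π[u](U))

Per-node cardinality:
  U → 5
  π[u](U) → 5
  σ[u='t'](π[u](U)) → 2

|E| = 2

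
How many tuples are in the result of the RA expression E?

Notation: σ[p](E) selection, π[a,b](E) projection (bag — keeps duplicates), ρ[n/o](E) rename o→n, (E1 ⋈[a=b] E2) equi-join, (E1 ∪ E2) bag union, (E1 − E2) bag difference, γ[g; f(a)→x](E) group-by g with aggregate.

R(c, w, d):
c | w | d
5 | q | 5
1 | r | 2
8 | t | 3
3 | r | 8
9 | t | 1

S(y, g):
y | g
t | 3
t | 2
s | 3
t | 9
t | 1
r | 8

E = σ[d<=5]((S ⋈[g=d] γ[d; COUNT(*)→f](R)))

Stepwise |·|:
  S → 6
  R → 5
  γ[d; COUNT(*)→f](R) → 5
  (S ⋈[g=d] γ[d; COUNT(*)→f](R)) → 5
  σ[d<=5]((S ⋈[g=d] γ[d; COUNT(*)→f](R))) → 4

|E| = 4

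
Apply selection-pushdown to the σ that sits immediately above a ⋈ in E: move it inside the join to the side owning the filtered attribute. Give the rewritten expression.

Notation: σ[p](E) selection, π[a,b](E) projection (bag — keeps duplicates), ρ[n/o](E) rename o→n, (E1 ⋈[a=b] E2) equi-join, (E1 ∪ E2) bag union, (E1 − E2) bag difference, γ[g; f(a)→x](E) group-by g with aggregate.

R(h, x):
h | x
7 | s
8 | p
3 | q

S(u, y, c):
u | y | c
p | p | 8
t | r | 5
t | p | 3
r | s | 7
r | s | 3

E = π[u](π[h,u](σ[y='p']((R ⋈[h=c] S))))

σ filters on y, owned by the right side.
E' = π[u](π[h,u]((R ⋈[h=c] σ[y='p'](S))))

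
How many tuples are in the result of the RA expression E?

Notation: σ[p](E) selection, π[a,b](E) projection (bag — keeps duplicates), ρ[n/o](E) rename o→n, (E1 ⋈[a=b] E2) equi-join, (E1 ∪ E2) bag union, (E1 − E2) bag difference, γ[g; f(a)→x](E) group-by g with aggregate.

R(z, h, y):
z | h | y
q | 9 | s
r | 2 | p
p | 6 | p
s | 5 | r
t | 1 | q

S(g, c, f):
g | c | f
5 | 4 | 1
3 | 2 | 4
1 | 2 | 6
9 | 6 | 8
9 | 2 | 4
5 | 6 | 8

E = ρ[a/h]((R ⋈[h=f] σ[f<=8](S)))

Per-node cardinality:
  R → 5
  S → 6
  σ[f<=8](S) → 6
  (R ⋈[h=f] σ[f<=8](S)) → 2
  ρ[a/h]((R ⋈[h=f] σ[f<=8](S))) → 2

|E| = 2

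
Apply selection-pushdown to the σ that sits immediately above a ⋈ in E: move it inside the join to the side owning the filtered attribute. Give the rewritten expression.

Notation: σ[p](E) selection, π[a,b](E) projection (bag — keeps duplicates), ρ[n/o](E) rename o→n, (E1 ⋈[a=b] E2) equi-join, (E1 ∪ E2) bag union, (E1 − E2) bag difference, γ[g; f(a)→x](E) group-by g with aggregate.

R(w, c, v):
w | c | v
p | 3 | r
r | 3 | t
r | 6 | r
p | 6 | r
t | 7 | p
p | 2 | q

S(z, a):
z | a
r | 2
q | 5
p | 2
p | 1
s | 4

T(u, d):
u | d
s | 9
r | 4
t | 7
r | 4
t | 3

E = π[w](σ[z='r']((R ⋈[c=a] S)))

σ filters on z, owned by the right side.
E' = π[w]((R ⋈[c=a] σ[z='r'](S)))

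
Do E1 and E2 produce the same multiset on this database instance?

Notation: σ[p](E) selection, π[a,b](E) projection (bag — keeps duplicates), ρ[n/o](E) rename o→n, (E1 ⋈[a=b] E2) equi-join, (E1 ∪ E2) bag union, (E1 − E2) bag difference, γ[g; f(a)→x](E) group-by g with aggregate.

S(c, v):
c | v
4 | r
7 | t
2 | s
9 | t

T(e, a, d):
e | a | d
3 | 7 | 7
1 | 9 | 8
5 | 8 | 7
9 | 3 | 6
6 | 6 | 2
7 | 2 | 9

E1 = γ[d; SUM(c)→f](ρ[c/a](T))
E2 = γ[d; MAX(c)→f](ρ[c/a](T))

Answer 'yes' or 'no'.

E1 stepwise |·|:
  T → 6
  ρ[c/a](T) → 6
  γ[d; SUM(c)→f](ρ[c/a](T)) → 5
E2 stepwise |·|:
  T → 6
  ρ[c/a](T) → 6
  γ[d; MAX(c)→f](ρ[c/a](T)) → 5

E1 result:
d | f
2 | 6
6 | 3
7 | 15
8 | 9
9 | 2
E2 result:
d | f
2 | 6
6 | 3
7 | 8
8 | 9
9 | 2
Witness: (7, 15) appears 1× in E1 but 0× in E2.

no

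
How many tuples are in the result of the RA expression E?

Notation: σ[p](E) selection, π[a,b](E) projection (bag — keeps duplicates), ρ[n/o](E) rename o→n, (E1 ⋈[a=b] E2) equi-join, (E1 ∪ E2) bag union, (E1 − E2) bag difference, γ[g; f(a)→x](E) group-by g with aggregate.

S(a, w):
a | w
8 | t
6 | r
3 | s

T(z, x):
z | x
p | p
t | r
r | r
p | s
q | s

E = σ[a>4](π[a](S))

Subexpression sizes:
  S → 3
  π[a](S) → 3
  σ[a>4](π[a](S)) → 2

|E| = 2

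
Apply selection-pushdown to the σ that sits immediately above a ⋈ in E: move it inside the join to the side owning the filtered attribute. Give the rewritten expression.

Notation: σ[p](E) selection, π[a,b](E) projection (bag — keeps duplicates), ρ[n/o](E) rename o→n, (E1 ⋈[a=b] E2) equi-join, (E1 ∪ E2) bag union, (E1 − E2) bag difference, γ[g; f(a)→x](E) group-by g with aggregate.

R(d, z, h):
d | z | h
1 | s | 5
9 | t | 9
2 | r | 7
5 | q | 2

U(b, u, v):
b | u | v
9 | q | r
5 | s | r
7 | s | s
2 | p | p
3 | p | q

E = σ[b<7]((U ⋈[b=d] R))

σ filters on b, owned by the left side.
E' = (σ[b<7](U) ⋈[b=d] R)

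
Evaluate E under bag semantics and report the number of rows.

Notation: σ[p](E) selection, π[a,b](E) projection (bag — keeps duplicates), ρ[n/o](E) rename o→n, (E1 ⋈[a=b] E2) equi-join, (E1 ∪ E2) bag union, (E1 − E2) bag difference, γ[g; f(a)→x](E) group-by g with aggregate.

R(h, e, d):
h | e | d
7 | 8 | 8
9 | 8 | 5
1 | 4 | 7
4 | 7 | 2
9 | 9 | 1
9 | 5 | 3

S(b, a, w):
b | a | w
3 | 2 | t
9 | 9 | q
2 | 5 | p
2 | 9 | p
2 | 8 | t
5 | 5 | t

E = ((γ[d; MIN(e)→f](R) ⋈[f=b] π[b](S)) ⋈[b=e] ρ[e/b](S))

Per-node cardinality:
  R → 6
  γ[d; MIN(e)→f](R) → 6
  S → 6
  π[b](S) → 6
  (γ[d; MIN(e)→f](R) ⋈[f=b] π[b](S)) → 2
  S → 6
  ρ[e/b](S) → 6
  ((γ[d; MIN(e)→f](R) ⋈[f=b] π[b](S)) ⋈[b=e] ρ[e/b](S)) → 2

|E| = 2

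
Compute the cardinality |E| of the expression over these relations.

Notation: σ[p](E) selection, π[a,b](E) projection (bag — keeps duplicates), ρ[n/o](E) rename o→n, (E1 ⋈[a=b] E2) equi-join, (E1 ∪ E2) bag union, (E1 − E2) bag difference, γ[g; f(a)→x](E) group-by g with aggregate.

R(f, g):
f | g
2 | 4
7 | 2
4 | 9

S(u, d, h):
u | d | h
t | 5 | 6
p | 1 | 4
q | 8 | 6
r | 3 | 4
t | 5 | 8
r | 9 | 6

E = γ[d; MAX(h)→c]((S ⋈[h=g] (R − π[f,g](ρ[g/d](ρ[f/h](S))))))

Subexpression sizes:
  S → 6
  R → 3
  S → 6
  ρ[f/h](S) → 6
  ρ[g/d](ρ[f/h](S)) → 6
  π[f,g](ρ[g/d](ρ[f/h](S))) → 6
  (R − π[f,g](ρ[g/d](ρ[f/h](S)))) → 3
  (S ⋈[h=g] (R − π[f,g](ρ[g/d](ρ[f/h](S))))) → 2
  γ[d; MAX(h)→c]((S ⋈[h=g] (R − π[f,g](ρ[g/d](ρ[f/h](S)))))) → 2

|E| = 2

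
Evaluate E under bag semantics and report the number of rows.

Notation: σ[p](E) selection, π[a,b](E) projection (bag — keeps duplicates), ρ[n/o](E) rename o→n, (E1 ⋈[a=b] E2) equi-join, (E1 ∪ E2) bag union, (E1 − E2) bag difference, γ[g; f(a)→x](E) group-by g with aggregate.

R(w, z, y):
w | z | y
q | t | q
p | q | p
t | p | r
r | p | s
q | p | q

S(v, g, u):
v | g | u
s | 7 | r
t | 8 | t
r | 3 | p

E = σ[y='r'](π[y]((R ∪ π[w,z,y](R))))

Per-node cardinality:
  R → 5
  R → 5
  π[w,z,y](R) → 5
  (R ∪ π[w,z,y](R)) → 10
  π[y]((R ∪ π[w,z,y](R))) → 10
  σ[y='r'](π[y]((R ∪ π[w,z,y](R)))) → 2

|E| = 2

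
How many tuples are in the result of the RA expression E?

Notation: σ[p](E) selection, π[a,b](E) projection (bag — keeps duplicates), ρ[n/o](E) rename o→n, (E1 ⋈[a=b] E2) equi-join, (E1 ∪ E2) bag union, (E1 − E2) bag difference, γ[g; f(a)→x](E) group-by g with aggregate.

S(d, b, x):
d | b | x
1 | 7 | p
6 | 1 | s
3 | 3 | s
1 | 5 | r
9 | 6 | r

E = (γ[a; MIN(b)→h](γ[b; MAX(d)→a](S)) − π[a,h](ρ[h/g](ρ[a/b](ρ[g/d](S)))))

Row counts bottom-up:
  S → 5
  γ[b; MAX(d)→a](S) → 5
  γ[a; MIN(b)→h](γ[b; MAX(d)→a](S)) → 4
  S → 5
  ρ[g/d](S) → 5
  ρ[a/b](ρ[g/d](S)) → 5
  ρ[h/g](ρ[a/b](ρ[g/d](S))) → 5
  π[a,h](ρ[h/g](ρ[a/b](ρ[g/d](S)))) → 5
  (γ[a; MIN(b)→h](γ[b; MAX(d)→a](S)) − π[a,h](ρ[h/g](ρ[a/b](ρ[g/d](S))))) → 3

|E| = 3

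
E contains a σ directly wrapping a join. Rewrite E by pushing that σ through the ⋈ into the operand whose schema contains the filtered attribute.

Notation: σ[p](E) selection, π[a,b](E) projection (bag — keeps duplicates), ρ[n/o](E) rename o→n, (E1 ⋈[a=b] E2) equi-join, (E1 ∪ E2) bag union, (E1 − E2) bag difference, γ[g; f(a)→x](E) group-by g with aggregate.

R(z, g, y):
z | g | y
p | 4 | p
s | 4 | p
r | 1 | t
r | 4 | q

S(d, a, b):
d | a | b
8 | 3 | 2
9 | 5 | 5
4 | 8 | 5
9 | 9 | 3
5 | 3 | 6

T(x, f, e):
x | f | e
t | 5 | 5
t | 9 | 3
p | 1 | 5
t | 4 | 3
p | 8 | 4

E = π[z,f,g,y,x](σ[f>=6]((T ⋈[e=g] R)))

σ filters on f, owned by the left side.
E' = π[z,f,g,y,x]((σ[f>=6](T) ⋈[e=g] R))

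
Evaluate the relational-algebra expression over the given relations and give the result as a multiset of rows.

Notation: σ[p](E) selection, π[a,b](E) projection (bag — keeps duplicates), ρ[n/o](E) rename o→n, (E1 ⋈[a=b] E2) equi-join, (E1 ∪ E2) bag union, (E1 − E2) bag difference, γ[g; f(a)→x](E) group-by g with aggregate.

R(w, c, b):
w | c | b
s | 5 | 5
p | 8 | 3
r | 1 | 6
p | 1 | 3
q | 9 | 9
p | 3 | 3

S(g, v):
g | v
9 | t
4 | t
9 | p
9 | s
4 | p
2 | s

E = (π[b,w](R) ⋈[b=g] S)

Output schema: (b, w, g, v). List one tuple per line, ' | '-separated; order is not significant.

Row counts bottom-up:
  R → 6
  π[b,w](R) → 6
  S → 6
  (π[b,w](R) ⋈[b=g] S) → 3

== RESULT ==
b | w | g | v
9 | q | 9 | p
9 | q | 9 | s
9 | q | 9 | t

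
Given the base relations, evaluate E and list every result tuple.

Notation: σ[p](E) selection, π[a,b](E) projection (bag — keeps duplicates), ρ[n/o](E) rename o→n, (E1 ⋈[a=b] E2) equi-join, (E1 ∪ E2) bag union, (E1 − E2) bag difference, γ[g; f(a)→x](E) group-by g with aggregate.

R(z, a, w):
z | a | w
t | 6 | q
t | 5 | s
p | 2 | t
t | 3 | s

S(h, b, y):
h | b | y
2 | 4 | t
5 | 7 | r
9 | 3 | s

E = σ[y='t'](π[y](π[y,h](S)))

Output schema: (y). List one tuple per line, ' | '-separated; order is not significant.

Row counts bottom-up:
  S → 3
  π[y,h](S) → 3
  π[y](π[y,h](S)) → 3
  σ[y='t'](π[y](π[y,h](S))) → 1

== RESULT ==
y
t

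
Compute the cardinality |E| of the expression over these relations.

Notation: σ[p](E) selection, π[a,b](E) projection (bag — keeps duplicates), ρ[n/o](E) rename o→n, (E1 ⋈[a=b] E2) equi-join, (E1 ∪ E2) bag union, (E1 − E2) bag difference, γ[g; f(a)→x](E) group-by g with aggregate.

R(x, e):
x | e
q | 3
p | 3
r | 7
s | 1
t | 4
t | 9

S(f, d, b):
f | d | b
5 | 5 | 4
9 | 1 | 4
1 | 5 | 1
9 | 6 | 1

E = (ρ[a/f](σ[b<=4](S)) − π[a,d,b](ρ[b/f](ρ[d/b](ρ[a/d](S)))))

Row counts bottom-up:
  S → 4
  σ[b<=4](S) → 4
  ρ[a/f](σ[b<=4](S)) → 4
  S → 4
  ρ[a/d](S) → 4
  ρ[d/b](ρ[a/d](S)) → 4
  ρ[b/f](ρ[d/b](ρ[a/d](S))) → 4
  π[a,d,b](ρ[b/f](ρ[d/b](ρ[a/d](S)))) → 4
  (ρ[a/f](σ[b<=4](S)) − π[a,d,b](ρ[b/f](ρ[d/b](ρ[a/d](S))))) → 4

|E| = 4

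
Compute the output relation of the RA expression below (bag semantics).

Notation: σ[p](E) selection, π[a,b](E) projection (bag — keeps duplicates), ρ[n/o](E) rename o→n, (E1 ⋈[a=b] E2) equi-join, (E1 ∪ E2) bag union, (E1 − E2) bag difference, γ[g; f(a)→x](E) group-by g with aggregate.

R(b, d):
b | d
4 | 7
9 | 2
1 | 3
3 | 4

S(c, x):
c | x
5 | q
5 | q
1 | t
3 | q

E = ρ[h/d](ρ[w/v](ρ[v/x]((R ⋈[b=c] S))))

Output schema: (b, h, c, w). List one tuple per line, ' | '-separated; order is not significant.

Subexpression sizes:
  R → 4
  S → 4
  (R ⋈[b=c] S) → 2
  ρ[v/x]((R ⋈[b=c] S)) → 2
  ρ[w/v](ρ[v/x]((R ⋈[b=c] S))) → 2
  ρ[h/d](ρ[w/v](ρ[v/x]((R ⋈[b=c] S)))) → 2

== RESULT ==
b | h | c | w
1 | 3 | 1 | t
3 | 4 | 3 | q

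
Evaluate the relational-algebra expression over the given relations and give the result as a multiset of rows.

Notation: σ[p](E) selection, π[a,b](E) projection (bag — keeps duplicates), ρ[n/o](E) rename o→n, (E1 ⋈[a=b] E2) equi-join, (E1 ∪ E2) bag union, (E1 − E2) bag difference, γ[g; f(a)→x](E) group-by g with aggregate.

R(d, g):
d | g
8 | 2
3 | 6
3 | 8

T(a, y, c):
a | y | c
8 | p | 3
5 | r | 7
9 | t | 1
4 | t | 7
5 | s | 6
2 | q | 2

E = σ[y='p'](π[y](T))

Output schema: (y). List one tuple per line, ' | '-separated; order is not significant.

Per-node cardinality:
  T → 6
  π[y](T) → 6
  σ[y='p'](π[y](T)) → 1

== RESULT ==
y
p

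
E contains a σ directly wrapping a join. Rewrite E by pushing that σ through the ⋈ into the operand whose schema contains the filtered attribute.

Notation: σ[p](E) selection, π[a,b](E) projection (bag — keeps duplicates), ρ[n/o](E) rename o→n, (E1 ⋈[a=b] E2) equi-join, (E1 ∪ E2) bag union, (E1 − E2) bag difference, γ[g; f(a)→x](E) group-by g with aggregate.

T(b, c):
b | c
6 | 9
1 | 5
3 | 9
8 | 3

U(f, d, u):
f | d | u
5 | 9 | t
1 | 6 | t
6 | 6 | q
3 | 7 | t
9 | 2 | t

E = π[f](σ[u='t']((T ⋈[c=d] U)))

σ filters on u, owned by the right side.
E' = π[f]((T ⋈[c=d] σ[u='t'](U)))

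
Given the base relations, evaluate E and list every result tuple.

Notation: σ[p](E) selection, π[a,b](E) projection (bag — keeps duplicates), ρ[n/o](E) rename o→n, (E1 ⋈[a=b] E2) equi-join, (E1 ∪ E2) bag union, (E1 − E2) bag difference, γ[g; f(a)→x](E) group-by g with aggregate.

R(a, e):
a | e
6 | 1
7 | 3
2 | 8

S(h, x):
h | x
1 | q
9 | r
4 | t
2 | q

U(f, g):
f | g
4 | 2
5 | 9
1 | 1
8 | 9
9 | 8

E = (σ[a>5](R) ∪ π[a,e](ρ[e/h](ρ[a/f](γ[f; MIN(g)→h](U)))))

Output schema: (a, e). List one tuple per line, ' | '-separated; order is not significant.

Per-node cardinality:
  R → 3
  σ[a>5](R) → 2
  U → 5
  γ[f; MIN(g)→h](U) → 5
  ρ[a/f](γ[f; MIN(g)→h](U)) → 5
  ρ[e/h](ρ[a/f](γ[f; MIN(g)→h](U))) → 5
  π[a,e](ρ[e/h](ρ[a/f](γ[f; MIN(g)→h](U)))) → 5
  (σ[a>5](R) ∪ π[a,e](ρ[e/h](ρ[a/f](γ[f; MIN(g)→h](U))))) → 7

== RESULT ==
a | e
1 | 1
4 | 2
5 | 9
6 | 1
7 | 3
8 | 9
9 | 8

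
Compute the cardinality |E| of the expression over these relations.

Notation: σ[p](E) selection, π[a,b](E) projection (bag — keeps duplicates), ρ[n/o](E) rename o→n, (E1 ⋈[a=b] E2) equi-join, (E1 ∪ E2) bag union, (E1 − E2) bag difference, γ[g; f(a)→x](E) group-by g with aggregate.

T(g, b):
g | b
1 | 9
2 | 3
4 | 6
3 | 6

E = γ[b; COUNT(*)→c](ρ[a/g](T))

Row counts bottom-up:
  T → 4
  ρ[a/g](T) → 4
  γ[b; COUNT(*)→c](ρ[a/g](T)) → 3

|E| = 3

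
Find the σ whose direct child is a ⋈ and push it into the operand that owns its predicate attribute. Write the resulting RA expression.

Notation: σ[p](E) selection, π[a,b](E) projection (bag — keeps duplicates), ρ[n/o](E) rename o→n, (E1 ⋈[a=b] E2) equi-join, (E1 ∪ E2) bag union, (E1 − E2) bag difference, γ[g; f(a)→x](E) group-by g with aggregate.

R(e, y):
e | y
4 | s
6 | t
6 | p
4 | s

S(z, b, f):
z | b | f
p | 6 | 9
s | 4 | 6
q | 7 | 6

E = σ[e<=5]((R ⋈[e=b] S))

σ filters on e, owned by the left side.
E' = (σ[e<=5](R) ⋈[e=b] S)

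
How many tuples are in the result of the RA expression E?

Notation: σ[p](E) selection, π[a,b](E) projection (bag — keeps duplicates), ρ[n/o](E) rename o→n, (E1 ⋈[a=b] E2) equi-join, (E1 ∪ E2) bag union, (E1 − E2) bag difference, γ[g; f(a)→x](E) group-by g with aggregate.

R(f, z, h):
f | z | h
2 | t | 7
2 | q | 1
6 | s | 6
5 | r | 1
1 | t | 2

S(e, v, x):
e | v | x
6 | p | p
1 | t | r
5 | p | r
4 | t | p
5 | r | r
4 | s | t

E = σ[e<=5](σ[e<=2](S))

Subexpression sizes:
  S → 6
  σ[e<=2](S) → 1
  σ[e<=5](σ[e<=2](S)) → 1

|E| = 1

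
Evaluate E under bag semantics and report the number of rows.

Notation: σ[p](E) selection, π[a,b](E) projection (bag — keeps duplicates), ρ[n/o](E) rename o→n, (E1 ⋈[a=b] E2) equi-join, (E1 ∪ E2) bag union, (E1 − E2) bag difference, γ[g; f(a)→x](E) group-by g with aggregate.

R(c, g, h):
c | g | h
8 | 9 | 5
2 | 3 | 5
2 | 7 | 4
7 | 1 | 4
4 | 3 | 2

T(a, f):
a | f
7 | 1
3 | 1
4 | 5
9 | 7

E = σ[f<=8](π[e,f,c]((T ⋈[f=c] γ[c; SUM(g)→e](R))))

Subexpression sizes:
  T → 4
  R → 5
  γ[c; SUM(g)→e](R) → 4
  (T ⋈[f=c] γ[c; SUM(g)→e](R)) → 1
  π[e,f,c]((T ⋈[f=c] γ[c; SUM(g)→e](R))) → 1
  σ[f<=8](π[e,f,c]((T ⋈[f=c] γ[c; SUM(g)→e](R)))) → 1

|E| = 1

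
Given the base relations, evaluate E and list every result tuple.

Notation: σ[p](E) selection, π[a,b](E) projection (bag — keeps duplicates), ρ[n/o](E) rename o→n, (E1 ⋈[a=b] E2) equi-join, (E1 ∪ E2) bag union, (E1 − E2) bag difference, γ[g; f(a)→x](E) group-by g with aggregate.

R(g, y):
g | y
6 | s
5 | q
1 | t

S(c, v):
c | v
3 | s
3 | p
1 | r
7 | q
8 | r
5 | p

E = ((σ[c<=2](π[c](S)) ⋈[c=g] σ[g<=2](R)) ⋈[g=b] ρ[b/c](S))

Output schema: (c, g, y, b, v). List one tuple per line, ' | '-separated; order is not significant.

Row counts bottom-up:
  S → 6
  π[c](S) → 6
  σ[c<=2](π[c](S)) → 1
  R → 3
  σ[g<=2](R) → 1
  (σ[c<=2](π[c](S)) ⋈[c=g] σ[g<=2](R)) → 1
  S → 6
  ρ[b/c](S) → 6
  ((σ[c<=2](π[c](S)) ⋈[c=g] σ[g<=2](R)) ⋈[g=b] ρ[b/c](S)) → 1

== RESULT ==
c | g | y | b | v
1 | 1 | t | 1 | r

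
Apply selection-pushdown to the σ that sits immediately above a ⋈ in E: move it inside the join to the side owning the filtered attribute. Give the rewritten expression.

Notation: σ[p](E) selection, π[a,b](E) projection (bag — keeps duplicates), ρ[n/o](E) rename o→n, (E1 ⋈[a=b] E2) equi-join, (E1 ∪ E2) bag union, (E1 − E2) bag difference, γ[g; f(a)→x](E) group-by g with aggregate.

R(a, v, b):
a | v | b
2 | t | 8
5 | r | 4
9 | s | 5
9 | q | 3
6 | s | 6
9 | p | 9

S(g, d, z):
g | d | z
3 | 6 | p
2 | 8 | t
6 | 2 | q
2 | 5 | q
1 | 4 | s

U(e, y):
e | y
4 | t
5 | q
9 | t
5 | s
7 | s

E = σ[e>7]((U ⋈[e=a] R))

σ filters on e, owned by the left side.
E' = (σ[e>7](U) ⋈[e=a] R)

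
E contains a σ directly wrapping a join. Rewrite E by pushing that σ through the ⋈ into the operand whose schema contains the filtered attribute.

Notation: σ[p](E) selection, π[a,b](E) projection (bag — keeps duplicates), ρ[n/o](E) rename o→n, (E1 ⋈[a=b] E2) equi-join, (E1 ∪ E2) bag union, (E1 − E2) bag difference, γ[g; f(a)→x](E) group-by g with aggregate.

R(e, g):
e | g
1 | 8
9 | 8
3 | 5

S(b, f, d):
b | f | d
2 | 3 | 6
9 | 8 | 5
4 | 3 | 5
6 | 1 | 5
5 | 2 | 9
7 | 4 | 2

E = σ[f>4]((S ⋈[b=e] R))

σ filters on f, owned by the left side.
E' = (σ[f>4](S) ⋈[b=e] R)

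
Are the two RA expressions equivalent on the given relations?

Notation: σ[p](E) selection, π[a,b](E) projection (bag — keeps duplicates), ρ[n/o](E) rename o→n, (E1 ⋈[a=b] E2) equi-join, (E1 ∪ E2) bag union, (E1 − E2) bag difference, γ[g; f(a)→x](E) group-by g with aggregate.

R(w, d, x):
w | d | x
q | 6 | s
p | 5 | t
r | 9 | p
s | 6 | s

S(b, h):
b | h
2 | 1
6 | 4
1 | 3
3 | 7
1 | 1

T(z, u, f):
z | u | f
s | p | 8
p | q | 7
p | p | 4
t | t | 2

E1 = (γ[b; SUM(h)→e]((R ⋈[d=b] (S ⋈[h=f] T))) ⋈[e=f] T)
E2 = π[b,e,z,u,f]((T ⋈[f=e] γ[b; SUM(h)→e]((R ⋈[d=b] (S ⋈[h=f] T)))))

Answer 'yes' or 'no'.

E1 row counts bottom-up:
  R → 4
  S → 5
  T → 4
  (S ⋈[h=f] T) → 2
  (R ⋈[d=b] (S ⋈[h=f] T)) → 2
  γ[b; SUM(h)→e]((R ⋈[d=b] (S ⋈[h=f] T))) → 1
  T → 4
  (γ[b; SUM(h)→e]((R ⋈[d=b] (S ⋈[h=f] T))) ⋈[e=f] T) → 1
E2 row counts bottom-up:
  T → 4
  R → 4
  S → 5
  T → 4
  (S ⋈[h=f] T) → 2
  (R ⋈[d=b] (S ⋈[h=f] T)) → 2
  γ[b; SUM(h)→e]((R ⋈[d=b] (S ⋈[h=f] T))) → 1
  (T ⋈[f=e] γ[b; SUM(h)→e]((R ⋈[d=b] (S ⋈[h=f] T)))) → 1
  π[b,e,z,u,f]((T ⋈[f=e] γ[b; SUM(h)→e]((R ⋈[d=b] (S ⋈[h=f] T))))) → 1

E1 and E2 produce the same multiset:
b | e | z | u | f
6 | 8 | s | p | 8

yes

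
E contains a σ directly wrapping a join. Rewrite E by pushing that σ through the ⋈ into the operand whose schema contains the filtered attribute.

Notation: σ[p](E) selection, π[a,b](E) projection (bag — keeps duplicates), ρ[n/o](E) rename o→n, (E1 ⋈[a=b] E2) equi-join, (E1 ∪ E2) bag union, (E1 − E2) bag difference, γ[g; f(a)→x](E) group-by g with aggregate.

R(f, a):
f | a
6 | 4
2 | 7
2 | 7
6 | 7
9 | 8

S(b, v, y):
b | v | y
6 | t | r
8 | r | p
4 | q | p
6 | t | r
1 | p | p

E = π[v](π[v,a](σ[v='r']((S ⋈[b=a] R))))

σ filters on v, owned by the left side.
E' = π[v](π[v,a]((σ[v='r'](S) ⋈[b=a] R)))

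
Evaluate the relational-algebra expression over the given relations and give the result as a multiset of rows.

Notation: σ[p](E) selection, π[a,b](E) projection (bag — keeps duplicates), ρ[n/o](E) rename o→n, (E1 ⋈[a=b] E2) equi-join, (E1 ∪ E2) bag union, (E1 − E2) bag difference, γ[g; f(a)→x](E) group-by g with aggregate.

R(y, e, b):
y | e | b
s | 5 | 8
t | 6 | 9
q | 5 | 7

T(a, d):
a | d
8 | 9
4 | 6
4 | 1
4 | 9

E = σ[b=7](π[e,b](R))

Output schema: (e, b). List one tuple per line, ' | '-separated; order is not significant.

Stepwise |·|:
  R → 3
  π[e,b](R) → 3
  σ[b=7](π[e,b](R)) → 1

== RESULT ==
e | b
5 | 7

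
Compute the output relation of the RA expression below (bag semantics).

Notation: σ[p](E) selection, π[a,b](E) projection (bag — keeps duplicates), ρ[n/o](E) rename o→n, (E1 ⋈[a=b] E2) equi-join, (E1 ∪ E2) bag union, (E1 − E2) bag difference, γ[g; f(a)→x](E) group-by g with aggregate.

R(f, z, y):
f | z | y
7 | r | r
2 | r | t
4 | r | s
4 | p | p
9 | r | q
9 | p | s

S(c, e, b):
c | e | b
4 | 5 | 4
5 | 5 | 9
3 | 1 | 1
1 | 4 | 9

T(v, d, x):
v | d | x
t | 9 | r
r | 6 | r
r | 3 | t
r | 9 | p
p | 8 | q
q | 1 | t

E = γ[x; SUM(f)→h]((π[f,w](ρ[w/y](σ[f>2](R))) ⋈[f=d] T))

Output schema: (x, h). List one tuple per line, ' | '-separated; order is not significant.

Row counts bottom-up:
  R → 6
  σ[f>2](R) → 5
  ρ[w/y](σ[f>2](R)) → 5
  π[f,w](ρ[w/y](σ[f>2](R))) → 5
  T → 6
  (π[f,w](ρ[w/y](σ[f>2](R))) ⋈[f=d] T) → 4
  γ[x; SUM(f)→h]((π[f,w](ρ[w/y](σ[f>2](R))) ⋈[f=d] T)) → 2

== RESULT ==
x | h
p | 18
r | 18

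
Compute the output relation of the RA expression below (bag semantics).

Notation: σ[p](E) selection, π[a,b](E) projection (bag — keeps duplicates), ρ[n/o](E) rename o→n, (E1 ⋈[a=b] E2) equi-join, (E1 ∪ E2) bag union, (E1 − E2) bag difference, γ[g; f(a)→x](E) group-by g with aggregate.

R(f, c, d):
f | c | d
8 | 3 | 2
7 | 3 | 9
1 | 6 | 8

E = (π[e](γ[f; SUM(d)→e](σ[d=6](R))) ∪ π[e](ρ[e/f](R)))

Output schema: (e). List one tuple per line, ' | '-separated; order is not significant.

Stepwise |·|:
  R → 3
  σ[d=6](R) → 0
  γ[f; SUM(d)→e](σ[d=6](R)) → 0
  π[e](γ[f; SUM(d)→e](σ[d=6](R))) → 0
  R → 3
  ρ[e/f](R) → 3
  π[e](ρ[e/f](R)) → 3
  (π[e](γ[f; SUM(d)→e](σ[d=6](R))) ∪ π[e](ρ[e/f](R))) → 3

== RESULT ==
e
1
7
8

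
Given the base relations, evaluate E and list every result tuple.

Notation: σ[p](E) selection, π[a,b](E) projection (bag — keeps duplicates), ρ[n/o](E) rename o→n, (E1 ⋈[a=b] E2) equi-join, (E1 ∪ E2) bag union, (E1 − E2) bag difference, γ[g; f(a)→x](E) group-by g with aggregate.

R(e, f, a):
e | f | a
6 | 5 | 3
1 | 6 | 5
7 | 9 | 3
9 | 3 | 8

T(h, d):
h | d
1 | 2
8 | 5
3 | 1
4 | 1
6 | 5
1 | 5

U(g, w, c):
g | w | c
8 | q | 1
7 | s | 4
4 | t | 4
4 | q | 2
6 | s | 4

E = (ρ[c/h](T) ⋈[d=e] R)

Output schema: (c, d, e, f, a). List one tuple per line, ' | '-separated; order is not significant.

Stepwise |·|:
  T → 6
  ρ[c/h](T) → 6
  R → 4
  (ρ[c/h](T) ⋈[d=e] R) → 2

== RESULT ==
c | d | e | f | a
3 | 1 | 1 | 6 | 5
4 | 1 | 1 | 6 | 5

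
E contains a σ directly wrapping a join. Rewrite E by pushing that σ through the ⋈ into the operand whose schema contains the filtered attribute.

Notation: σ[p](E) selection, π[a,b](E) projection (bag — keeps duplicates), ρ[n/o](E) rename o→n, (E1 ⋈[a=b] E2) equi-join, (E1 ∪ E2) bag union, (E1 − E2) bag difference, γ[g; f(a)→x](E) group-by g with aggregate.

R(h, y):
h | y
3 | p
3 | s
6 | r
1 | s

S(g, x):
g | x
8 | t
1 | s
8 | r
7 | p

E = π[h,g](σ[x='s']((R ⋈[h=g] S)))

σ filters on x, owned by the right side.
E' = π[h,g]((R ⋈[h=g] σ[x='s'](S)))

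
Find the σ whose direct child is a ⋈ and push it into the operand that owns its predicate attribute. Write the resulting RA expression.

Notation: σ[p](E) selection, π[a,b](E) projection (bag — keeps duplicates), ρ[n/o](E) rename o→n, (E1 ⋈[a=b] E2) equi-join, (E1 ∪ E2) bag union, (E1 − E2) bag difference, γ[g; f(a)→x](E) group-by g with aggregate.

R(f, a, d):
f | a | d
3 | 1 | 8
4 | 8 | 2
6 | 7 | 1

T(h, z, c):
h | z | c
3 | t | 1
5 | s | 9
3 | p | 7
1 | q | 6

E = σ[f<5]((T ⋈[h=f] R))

σ filters on f, owned by the right side.
E' = (T ⋈[h=f] σ[f<5](R))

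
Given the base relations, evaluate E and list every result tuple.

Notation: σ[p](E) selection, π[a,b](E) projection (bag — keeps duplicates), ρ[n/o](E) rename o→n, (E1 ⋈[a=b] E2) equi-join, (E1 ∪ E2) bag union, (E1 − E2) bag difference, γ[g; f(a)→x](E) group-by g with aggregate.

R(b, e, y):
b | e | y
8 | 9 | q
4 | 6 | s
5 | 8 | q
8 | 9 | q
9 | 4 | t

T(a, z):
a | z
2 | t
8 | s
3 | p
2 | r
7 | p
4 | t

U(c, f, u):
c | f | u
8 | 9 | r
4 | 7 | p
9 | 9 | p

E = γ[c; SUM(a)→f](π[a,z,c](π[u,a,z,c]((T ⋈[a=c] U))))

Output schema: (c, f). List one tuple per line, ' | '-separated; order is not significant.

Row counts bottom-up:
  T → 6
  U → 3
  (T ⋈[a=c] U) → 2
  π[u,a,z,c]((T ⋈[a=c] U)) → 2
  π[a,z,c](π[u,a,z,c]((T ⋈[a=c] U))) → 2
  γ[c; SUM(a)→f](π[a,z,c](π[u,a,z,c]((T ⋈[a=c] U)))) → 2

== RESULT ==
c | f
4 | 4
8 | 8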